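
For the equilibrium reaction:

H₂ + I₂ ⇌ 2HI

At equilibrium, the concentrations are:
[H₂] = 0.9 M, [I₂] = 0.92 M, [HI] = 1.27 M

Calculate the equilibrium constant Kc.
K_c = 1.9479

Kc = ([HI]^2) / ([H₂] × [I₂])
   = ((1.27)^2) / ((0.9)·(0.92))
   = 1.6129 / 0.828 = 1.9479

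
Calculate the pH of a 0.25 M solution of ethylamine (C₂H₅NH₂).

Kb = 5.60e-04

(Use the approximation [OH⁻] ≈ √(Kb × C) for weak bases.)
pH = 12.07

[OH⁻] = √(Kb × C) = √(5.60e-04 × 0.25) = 1.1832e-02. pOH = 1.93, pH = 14 - pOH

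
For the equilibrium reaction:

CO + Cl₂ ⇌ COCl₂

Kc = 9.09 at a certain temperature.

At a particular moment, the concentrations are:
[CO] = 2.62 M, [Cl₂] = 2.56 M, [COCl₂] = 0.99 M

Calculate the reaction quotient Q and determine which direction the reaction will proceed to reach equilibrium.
Q = 0.148, Q < K, reaction proceeds forward (toward products)

Q = ([COCl₂]) / ([CO] × [Cl₂])
  = ((0.99)) / ((2.62)·(2.56)) = 0.99/6.7072 = 0.1476
Since Q = 0.1476 < Kc = 9.09, the reaction proceeds forward (toward products) to reach equilibrium.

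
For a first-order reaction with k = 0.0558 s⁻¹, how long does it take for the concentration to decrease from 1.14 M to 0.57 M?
12.42 s

From ln[A] = ln[A]₀ - k·t: t = ln([A]₀/[A])/k = ln(1.14/0.57)/0.0558 = ln(2.0000)/0.0558 = 0.6931/0.0558 = 12.42 s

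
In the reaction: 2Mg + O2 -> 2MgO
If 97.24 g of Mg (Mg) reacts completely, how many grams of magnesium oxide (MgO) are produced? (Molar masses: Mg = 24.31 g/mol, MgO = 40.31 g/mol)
Moles of Mg = 97.24 g ÷ 24.31 g/mol = 4 mol
Mole ratio: 2 mol MgO / 2 mol Mg
Moles of MgO = 4 × (2/2) = 4 mol
Mass of MgO = 4 mol × 40.31 g/mol = 161.2 g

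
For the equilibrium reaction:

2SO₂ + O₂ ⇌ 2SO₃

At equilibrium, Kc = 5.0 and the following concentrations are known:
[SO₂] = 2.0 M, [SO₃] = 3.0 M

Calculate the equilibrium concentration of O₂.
[O₂] = 0.4500 M

Kc = ([SO₃]^2) / ([SO₂]^2 × [O₂]) = 5.0
[O₂]^1 = (product terms)/(Kc · other reactant terms) = 9 / (5.0 · 4) = 0.45
[O₂] = 0.4500 M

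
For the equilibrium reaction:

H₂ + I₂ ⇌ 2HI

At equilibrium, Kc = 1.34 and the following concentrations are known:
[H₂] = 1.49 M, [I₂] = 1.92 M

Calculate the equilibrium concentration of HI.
[HI] = 1.9579 M

Kc = ([HI]^2) / ([H₂] × [I₂]) = 1.34
[HI]^2 = Kc · (reactant terms)/(other product terms) = 1.34 · 2.8608 / 1 = 3.8335
[HI] = (3.8335)^(1/2) = 1.9579 M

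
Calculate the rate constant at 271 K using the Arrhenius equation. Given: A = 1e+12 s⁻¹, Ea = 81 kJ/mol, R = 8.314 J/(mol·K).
2.44e-04 s⁻¹

k = A·exp(-Ea/(R·T)) = 1e+12·exp(-81000/(8.314·271)) = 1e+12·exp(-35.9506) = 1e+12·2.4371e-16 = 2.44e-04 s⁻¹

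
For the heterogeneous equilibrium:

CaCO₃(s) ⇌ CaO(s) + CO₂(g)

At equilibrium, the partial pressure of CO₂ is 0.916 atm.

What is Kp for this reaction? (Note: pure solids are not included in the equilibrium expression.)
K_p = 0.916

Solids (CaCO₃, CaO) have activity 1 and are excluded.
Kp = P(CO₂) = 0.916.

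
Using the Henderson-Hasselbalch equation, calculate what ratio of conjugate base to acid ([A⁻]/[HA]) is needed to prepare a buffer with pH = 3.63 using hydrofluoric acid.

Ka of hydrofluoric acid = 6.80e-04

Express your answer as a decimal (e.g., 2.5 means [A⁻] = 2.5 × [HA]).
[A⁻]/[HA] = 2.901

pKa = −log(6.80e-04) = 3.1675. pH = pKa + log([A⁻]/[HA]). 3.63 = 3.1675 + log(ratio). log(ratio) = 3.63 − 3.1675 = 0.4625. ratio = 10^(0.4625) = 2.901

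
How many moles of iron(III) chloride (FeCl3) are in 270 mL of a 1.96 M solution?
Moles = Molarity × Volume (L)
Moles = 1.96 M × 0.27 L = 0.5292 mol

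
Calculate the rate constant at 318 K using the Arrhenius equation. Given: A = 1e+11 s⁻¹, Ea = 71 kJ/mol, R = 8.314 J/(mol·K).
2.17e-01 s⁻¹

k = A·exp(-Ea/(R·T)) = 1e+11·exp(-71000/(8.314·318)) = 1e+11·exp(-26.8548) = 1e+11·2.1733e-12 = 2.17e-01 s⁻¹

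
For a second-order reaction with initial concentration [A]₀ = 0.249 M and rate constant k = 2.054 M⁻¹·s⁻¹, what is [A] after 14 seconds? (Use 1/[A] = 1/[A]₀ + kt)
0.0305 M

1/[A] = 1/[A]₀ + k·t = 1/0.249 + (2.054)·(14) = 4.0161 + 28.7560 = 32.7721
[A] = 1/32.7721 = 0.0305 M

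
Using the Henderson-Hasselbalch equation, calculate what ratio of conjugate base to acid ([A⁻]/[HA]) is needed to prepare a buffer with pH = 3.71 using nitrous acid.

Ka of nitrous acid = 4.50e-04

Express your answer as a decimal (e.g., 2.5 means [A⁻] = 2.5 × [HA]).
[A⁻]/[HA] = 2.308

pKa = −log(4.50e-04) = 3.3468. pH = pKa + log([A⁻]/[HA]). 3.71 = 3.3468 + log(ratio). log(ratio) = 3.71 − 3.3468 = 0.3632. ratio = 10^(0.3632) = 2.308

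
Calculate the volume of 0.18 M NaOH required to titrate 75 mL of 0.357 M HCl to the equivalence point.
V_{base} = 148.8 mL

At equivalence: moles acid = moles base.
moles HCl = 0.357 M × 0.075 L = 0.026775 mol
V_NaOH = 0.026775 mol ÷ 0.18 M = 0.1487 L = 148.8 mL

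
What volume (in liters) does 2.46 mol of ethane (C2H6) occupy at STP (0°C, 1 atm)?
At STP, 1 mol of gas occupies 22.4 L
Volume = 2.46 mol × 22.4 L/mol = 55.10 L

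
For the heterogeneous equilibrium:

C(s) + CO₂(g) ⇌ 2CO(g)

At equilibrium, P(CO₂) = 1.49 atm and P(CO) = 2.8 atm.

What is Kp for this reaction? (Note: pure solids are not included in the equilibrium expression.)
K_p = 5.262

Solid C is excluded.
Kp = P(CO)²/P(CO₂) = (2.8)²/1.49 = 7.84/1.49 = 5.262.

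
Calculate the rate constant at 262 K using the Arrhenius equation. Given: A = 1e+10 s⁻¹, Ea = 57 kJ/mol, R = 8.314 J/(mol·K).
4.32e-02 s⁻¹

k = A·exp(-Ea/(R·T)) = 1e+10·exp(-57000/(8.314·262)) = 1e+10·exp(-26.1676) = 1e+10·4.3208e-12 = 4.32e-02 s⁻¹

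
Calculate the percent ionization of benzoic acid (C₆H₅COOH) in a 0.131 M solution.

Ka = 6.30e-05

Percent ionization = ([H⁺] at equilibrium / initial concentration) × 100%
Percent ionization = 2.17%

Let x = [H⁺]. Ka = x²/(C - x) ⇒ x² + (6.30e-05)x - (6.30e-05)(0.131) = 0. x = 2.8415e-03. Percent = (2.8415e-03/0.131) × 100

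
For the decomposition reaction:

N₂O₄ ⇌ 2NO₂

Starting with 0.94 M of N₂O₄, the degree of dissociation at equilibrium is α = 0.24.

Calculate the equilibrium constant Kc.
K_c = 0.2850

x = α·[A]₀ = 0.24 × 0.94 = 0.2256 M dissociated.
At eq: [N₂O₄] = 0.94 − 0.2256 = 0.7144 M; [NO₂] = 2x = 0.4512 M.
Kc = [NO₂]²/[N₂O₄] = (0.4512)²/0.7144 = 0.285.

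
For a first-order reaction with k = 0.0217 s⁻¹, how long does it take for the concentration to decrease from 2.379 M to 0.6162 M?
62.25 s

From ln[A] = ln[A]₀ - k·t: t = ln([A]₀/[A])/k = ln(2.379/0.6162)/0.0217 = ln(3.8608)/0.0217 = 1.3509/0.0217 = 62.25 s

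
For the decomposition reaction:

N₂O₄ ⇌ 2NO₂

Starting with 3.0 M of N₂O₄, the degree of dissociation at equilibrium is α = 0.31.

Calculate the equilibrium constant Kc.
K_c = 1.6713

x = α·[A]₀ = 0.31 × 3.0 = 0.93 M dissociated.
At eq: [N₂O₄] = 3.0 − 0.93 = 2.07 M; [NO₂] = 2x = 1.86 M.
Kc = [NO₂]²/[N₂O₄] = (1.86)²/2.07 = 1.671.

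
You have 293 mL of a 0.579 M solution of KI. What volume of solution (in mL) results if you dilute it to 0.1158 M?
Using M₁V₁ = M₂V₂:
0.579 × 293 = 0.1158 × V₂
V₂ = (0.579 × 293) / 0.1158 = 1465 mL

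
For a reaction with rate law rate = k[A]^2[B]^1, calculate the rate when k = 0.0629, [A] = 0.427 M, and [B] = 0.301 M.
0.003452 M/s

rate = k·[A]^2·[B]^1 = 0.0629·(0.427)^2·(0.301)^1 = 0.0629·0.182329·0.301 = 0.003452 M/s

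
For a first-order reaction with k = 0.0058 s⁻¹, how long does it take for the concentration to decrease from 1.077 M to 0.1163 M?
383.75 s

From ln[A] = ln[A]₀ - k·t: t = ln([A]₀/[A])/k = ln(1.077/0.1163)/0.0058 = ln(9.2605)/0.0058 = 2.2258/0.0058 = 383.75 s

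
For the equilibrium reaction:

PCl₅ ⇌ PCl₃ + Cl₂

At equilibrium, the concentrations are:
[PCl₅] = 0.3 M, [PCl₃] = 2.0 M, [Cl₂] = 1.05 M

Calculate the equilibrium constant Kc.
K_c = 7.0000

Kc = ([PCl₃] × [Cl₂]) / ([PCl₅])
   = ((2.0)·(1.05)) / ((0.3))
   = 2.1 / 0.3 = 7.0000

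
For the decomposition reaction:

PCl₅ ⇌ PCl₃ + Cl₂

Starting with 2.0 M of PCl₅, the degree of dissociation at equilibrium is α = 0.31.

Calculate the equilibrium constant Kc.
K_c = 0.2786

x = α·[A]₀ = 0.31 × 2.0 = 0.62 M dissociated.
At eq: [PCl₅] = 2.0 − 0.62 = 1.38 M; [PCl₃] = [Cl₂] = x = 0.62 M.
Kc = [PCl₃][Cl₂]/[PCl₅] = (0.62)²/1.38 = 0.2786.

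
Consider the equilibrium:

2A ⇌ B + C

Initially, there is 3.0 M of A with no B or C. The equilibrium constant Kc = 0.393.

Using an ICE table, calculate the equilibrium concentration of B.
[B] = 0.834 M

ICE: [A] = 3.0 − 2x, [B] = [C] = x.
Kc = x²/(3.0 − 2x)² = 0.393 ⇒ √Kc = x/(3.0 − 2x).
x = √0.393·3.0/(1 + 2√0.393) = 0.6269·3.0/2.2538 = 0.83446.
[B] = x = 0.834 M.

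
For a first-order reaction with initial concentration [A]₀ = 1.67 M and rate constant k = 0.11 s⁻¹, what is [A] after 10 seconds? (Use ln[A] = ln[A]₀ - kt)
0.5559 M

ln[A] = ln[A]₀ - k·t = ln(1.67) - (0.11)·(10) = 0.5128 - 1.1000 = -0.5872
[A] = e^(-0.5872) = 0.5559 M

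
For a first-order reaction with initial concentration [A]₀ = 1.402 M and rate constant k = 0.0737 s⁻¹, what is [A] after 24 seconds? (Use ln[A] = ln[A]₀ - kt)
0.2391 M

ln[A] = ln[A]₀ - k·t = ln(1.402) - (0.0737)·(24) = 0.3379 - 1.7688 = -1.4309
[A] = e^(-1.4309) = 0.2391 M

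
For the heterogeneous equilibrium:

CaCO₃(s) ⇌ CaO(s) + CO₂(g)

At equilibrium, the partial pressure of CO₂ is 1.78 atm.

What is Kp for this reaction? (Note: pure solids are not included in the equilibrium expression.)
K_p = 1.78

Solids (CaCO₃, CaO) have activity 1 and are excluded.
Kp = P(CO₂) = 1.78.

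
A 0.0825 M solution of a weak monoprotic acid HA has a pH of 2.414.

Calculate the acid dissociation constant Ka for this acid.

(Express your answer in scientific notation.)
K_a = 1.89e-04

[H⁺] = 10^(−pH) = 10^(−2.414) = 3.855e-03 M. For HA ⇌ H⁺ + A⁻, Ka = x²/(C − x) = (3.855e-03)²/(0.0825 − 3.855e-03) = 1.89e-04.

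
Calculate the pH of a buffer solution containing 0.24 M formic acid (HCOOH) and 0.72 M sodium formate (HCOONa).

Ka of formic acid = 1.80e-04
pH = 4.22

pKa = -log(1.80e-04) = 3.74. pH = pKa + log([A⁻]/[HA]) = 3.74 + log(0.72/0.24)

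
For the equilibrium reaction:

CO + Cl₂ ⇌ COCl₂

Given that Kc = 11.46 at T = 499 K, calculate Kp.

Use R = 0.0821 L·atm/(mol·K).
K_p = 0.2797

Δn = (moles gaseous products) − (moles gaseous reactants) = -1
T = 499 K; RT = 0.0821 × 499 = 40.9679
Kp = Kc·(RT)^Δn = 11.46 × (40.9679)^-1 = 11.46 × 0.0244094 = 0.2797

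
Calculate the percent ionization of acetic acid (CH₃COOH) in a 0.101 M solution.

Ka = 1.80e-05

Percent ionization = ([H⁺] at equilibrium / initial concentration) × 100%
Percent ionization = 1.33%

Let x = [H⁺]. Ka = x²/(C - x) ⇒ x² + (1.80e-05)x - (1.80e-05)(0.101) = 0. x = 1.3394e-03. Percent = (1.3394e-03/0.101) × 100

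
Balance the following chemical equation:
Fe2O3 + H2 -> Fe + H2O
Balanced equation:
Fe2O3 + 3H2 -> 2Fe + 3H2O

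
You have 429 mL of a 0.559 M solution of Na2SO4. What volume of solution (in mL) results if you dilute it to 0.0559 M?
Using M₁V₁ = M₂V₂:
0.559 × 429 = 0.0559 × V₂
V₂ = (0.559 × 429) / 0.0559 = 4290 mL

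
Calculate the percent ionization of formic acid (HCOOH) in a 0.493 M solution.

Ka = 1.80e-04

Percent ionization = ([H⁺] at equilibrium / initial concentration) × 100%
Percent ionization = 1.89%

Let x = [H⁺]. Ka = x²/(C - x) ⇒ x² + (1.80e-04)x - (1.80e-04)(0.493) = 0. x = 9.3306e-03. Percent = (9.3306e-03/0.493) × 100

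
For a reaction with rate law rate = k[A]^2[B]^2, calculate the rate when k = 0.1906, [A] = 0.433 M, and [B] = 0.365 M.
0.004761 M/s

rate = k·[A]^2·[B]^2 = 0.1906·(0.433)^2·(0.365)^2 = 0.1906·0.187489·0.133225 = 0.004761 M/s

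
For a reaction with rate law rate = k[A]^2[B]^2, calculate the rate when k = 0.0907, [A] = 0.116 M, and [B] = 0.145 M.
2.566e-05 M/s

rate = k·[A]^2·[B]^2 = 0.0907·(0.116)^2·(0.145)^2 = 0.0907·0.013456·0.021025 = 2.566e-05 M/s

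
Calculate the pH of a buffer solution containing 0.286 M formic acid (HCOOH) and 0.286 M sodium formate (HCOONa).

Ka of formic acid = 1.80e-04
pH = 3.74

pKa = -log(1.80e-04) = 3.74. pH = pKa + log([A⁻]/[HA]) = 3.74 + log(0.286/0.286)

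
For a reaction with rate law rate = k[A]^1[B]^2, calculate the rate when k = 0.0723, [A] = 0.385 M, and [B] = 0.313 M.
0.002727 M/s

rate = k·[A]^1·[B]^2 = 0.0723·(0.385)^1·(0.313)^2 = 0.0723·0.385·0.097969 = 0.002727 M/s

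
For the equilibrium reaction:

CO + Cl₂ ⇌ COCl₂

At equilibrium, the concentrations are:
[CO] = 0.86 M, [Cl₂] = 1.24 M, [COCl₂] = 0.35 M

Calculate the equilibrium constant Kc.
K_c = 0.3282

Kc = ([COCl₂]) / ([CO] × [Cl₂])
   = ((0.35)) / ((0.86)·(1.24))
   = 0.35 / 1.0664 = 0.3282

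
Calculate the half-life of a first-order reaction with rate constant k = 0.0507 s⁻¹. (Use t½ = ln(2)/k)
13.67 s

t½ = ln(2)/k = 0.6931/0.0507 = 13.67 s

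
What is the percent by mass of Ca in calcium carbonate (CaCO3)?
Mass of Ca in formula = 40.08 × 1 = 40.08 g/mol
Molar mass = 100.09 g/mol
% Ca = (40.08/100.09) × 100% = 40.04%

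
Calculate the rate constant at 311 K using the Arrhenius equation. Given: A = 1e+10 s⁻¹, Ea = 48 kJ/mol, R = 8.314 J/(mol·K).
8.67e+01 s⁻¹

k = A·exp(-Ea/(R·T)) = 1e+10·exp(-48000/(8.314·311)) = 1e+10·exp(-18.5640) = 1e+10·8.6650e-09 = 8.67e+01 s⁻¹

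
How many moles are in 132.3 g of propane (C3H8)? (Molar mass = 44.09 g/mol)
Moles = 132.3 g ÷ 44.09 g/mol = 3.001 mol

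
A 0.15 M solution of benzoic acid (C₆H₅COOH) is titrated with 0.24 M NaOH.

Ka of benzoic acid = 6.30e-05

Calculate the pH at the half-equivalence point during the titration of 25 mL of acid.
pH = pKa = 4.20

At the half-equivalence point, [HA] = [A⁻], so by Henderson–Hasselbalch pH = pKa + log(1) = pKa.
pKa = −log(6.30e-05) = 4.20.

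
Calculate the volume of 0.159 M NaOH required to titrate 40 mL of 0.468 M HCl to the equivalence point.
V_{base} = 117.7 mL

At equivalence: moles acid = moles base.
moles HCl = 0.468 M × 0.04 L = 0.01872 mol
V_NaOH = 0.01872 mol ÷ 0.159 M = 0.1177 L = 117.7 mL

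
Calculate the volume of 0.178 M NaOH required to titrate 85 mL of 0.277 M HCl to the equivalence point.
V_{base} = 132.3 mL

At equivalence: moles acid = moles base.
moles HCl = 0.277 M × 0.085 L = 0.023545 mol
V_NaOH = 0.023545 mol ÷ 0.178 M = 0.1323 L = 132.3 mL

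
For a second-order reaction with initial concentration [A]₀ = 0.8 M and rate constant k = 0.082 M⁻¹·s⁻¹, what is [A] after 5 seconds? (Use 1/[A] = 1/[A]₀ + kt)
0.6024 M

1/[A] = 1/[A]₀ + k·t = 1/0.8 + (0.082)·(5) = 1.2500 + 0.4100 = 1.6600
[A] = 1/1.6600 = 0.6024 M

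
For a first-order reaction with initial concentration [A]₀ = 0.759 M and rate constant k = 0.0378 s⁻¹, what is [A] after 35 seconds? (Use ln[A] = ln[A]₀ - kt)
0.2021 M

ln[A] = ln[A]₀ - k·t = ln(0.759) - (0.0378)·(35) = -0.2758 - 1.3230 = -1.5988
[A] = e^(-1.5988) = 0.2021 M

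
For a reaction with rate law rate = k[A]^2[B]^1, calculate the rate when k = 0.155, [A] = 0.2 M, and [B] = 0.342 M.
0.00212 M/s

rate = k·[A]^2·[B]^1 = 0.155·(0.2)^2·(0.342)^1 = 0.155·0.04·0.342 = 0.00212 M/s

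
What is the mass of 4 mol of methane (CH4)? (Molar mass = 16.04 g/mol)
Mass = 4 mol × 16.04 g/mol = 64.16 g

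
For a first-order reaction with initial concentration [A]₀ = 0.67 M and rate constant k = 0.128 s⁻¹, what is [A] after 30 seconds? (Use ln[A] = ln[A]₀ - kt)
0.0144 M

ln[A] = ln[A]₀ - k·t = ln(0.67) - (0.128)·(30) = -0.4005 - 3.8400 = -4.2405
[A] = e^(-4.2405) = 0.0144 M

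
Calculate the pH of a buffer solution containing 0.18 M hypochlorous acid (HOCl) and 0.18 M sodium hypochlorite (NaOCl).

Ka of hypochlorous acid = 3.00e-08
pH = 7.52

pKa = -log(3.00e-08) = 7.52. pH = pKa + log([A⁻]/[HA]) = 7.52 + log(0.18/0.18)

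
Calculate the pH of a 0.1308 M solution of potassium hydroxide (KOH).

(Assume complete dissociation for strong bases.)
pH = 13.12

[OH⁻] = 0.1308 M for strong base. pOH = -log[OH⁻] = 0.88, pH = 14 - pOH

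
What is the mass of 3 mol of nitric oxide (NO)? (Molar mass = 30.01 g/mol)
Mass = 3 mol × 30.01 g/mol = 90.03 g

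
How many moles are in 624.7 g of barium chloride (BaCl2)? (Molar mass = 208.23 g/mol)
Moles = 624.7 g ÷ 208.23 g/mol = 3 mol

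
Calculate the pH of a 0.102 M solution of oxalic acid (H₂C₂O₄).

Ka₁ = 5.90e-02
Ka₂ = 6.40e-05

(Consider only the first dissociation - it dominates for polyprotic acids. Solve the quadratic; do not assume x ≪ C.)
pH = 1.27

x² + Ka₁·x − Ka₁·C = 0 with Ka₁ = 5.90e-02, C = 0.102.
x = (−Ka₁ + √(Ka₁² + 4·Ka₁·C))/2 = 5.3495e-02 M, so pH = 1.27.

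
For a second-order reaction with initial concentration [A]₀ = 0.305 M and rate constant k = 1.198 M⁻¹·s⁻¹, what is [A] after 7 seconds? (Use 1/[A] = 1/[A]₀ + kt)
0.0857 M

1/[A] = 1/[A]₀ + k·t = 1/0.305 + (1.198)·(7) = 3.2787 + 8.3860 = 11.6647
[A] = 1/11.6647 = 0.0857 M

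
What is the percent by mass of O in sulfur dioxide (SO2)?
Mass of O in formula = 16.0 × 2 = 32 g/mol
Molar mass = 64.07 g/mol
% O = (32/64.07) × 100% = 49.95%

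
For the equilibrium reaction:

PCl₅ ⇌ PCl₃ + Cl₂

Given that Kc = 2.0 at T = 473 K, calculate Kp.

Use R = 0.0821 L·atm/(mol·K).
K_p = 77.6666

Δn = (moles gaseous products) − (moles gaseous reactants) = 1
T = 473 K; RT = 0.0821 × 473 = 38.8333
Kp = Kc·(RT)^Δn = 2.0 × (38.8333)^1 = 2.0 × 38.8333 = 77.6666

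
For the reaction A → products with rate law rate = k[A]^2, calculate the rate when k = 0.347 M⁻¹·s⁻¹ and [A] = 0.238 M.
0.01966 M/s

rate = k·[A]^2 = 0.347·(0.238)^2 = 0.347·0.056644 = 0.01966 M/s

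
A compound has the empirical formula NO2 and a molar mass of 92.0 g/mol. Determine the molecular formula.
Empirical formula mass of NO2 = 46.01 g/mol
Multiplier = 92.0 / 46.01 ≈ 2
Molecular formula = (NO2) × 2 = N2O4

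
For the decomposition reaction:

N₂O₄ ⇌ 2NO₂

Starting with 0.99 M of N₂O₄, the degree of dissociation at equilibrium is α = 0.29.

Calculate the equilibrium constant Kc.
K_c = 0.4691

x = α·[A]₀ = 0.29 × 0.99 = 0.2871 M dissociated.
At eq: [N₂O₄] = 0.99 − 0.2871 = 0.7029 M; [NO₂] = 2x = 0.5742 M.
Kc = [NO₂]²/[N₂O₄] = (0.5742)²/0.7029 = 0.4691.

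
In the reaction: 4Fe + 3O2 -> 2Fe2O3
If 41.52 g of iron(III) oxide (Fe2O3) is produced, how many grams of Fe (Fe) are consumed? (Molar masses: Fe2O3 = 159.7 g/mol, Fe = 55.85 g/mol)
Moles of Fe2O3 = 41.52 g ÷ 159.7 g/mol = 0.259987 mol
Mole ratio: 4 mol Fe / 2 mol Fe2O3
Moles of Fe = 0.259987 × (4/2) = 0.519975 mol
Mass of Fe = 0.519975 mol × 55.85 g/mol = 29.04 g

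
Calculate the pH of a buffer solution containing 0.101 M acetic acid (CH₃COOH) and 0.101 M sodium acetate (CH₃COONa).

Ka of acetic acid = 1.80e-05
pH = 4.74

pKa = -log(1.80e-05) = 4.74. pH = pKa + log([A⁻]/[HA]) = 4.74 + log(0.101/0.101)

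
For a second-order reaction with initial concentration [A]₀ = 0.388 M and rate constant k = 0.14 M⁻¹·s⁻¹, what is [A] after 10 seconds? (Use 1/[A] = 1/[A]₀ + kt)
0.2514 M

1/[A] = 1/[A]₀ + k·t = 1/0.388 + (0.14)·(10) = 2.5773 + 1.4000 = 3.9773
[A] = 1/3.9773 = 0.2514 M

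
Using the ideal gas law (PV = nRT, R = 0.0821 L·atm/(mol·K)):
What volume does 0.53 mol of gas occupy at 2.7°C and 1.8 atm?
T = 2.7°C + 273.15 = 275.85 K
V = nRT/P = (0.53 × 0.0821 × 275.85) / 1.8
V = 6.67 L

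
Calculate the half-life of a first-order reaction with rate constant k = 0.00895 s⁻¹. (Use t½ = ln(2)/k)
77.45 s

t½ = ln(2)/k = 0.6931/0.00895 = 77.45 s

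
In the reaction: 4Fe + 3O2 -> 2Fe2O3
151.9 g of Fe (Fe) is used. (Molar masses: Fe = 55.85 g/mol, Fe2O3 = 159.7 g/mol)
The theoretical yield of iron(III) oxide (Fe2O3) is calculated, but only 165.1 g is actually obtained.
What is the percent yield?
Moles of Fe = 151.9 g ÷ 55.85 g/mol = 2.71979 mol
Mole ratio: 2 mol Fe2O3 / 4 mol Fe
Moles of Fe2O3 = 2.71979 × (2/4) = 1.35989 mol
Theoretical yield = 1.35989 mol × 159.7 g/mol = 217.17 g
Actual yield = 165.1 g
Percent yield = (165.1 / 217.17) × 100% = 76.0%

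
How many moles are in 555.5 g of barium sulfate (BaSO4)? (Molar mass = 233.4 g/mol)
Moles = 555.5 g ÷ 233.4 g/mol = 2.38 mol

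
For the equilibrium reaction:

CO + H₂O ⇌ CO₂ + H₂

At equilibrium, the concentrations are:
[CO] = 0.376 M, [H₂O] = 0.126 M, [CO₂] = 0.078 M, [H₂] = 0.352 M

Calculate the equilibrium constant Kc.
K_c = 0.5795

Kc = ([CO₂] × [H₂]) / ([CO] × [H₂O])
   = ((0.078)·(0.352)) / ((0.376)·(0.126))
   = 0.027456 / 0.047376 = 0.5795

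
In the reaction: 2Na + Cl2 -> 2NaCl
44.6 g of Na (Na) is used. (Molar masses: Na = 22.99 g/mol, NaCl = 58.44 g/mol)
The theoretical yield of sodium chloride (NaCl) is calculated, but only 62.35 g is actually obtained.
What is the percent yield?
Moles of Na = 44.6 g ÷ 22.99 g/mol = 1.93997 mol
Mole ratio: 2 mol NaCl / 2 mol Na
Moles of NaCl = 1.93997 × (2/2) = 1.93997 mol
Theoretical yield = 1.93997 mol × 58.44 g/mol = 113.37 g
Actual yield = 62.35 g
Percent yield = (62.35 / 113.37) × 100% = 55.0%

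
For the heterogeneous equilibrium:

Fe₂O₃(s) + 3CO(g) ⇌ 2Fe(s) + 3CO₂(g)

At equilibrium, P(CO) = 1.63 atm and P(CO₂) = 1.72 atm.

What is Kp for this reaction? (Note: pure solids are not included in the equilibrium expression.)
K_p = 1.175

Solids (Fe₂O₃, Fe) are excluded.
Kp = P(CO₂)³/P(CO)³ = (1.72)³/(1.63)³ = 5.088/4.331 = 1.175.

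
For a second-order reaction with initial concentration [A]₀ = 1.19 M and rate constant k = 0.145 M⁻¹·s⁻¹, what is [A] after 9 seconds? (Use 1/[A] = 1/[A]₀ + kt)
0.4661 M

1/[A] = 1/[A]₀ + k·t = 1/1.19 + (0.145)·(9) = 0.8403 + 1.3050 = 2.1453
[A] = 1/2.1453 = 0.4661 M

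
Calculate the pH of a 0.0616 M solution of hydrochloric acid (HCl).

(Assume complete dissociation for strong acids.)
pH = 1.21

[H⁺] = 0.0616 M for strong acid. pH = -log[H⁺] = -log(0.0616)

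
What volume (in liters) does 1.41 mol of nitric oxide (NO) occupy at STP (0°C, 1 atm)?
At STP, 1 mol of gas occupies 22.4 L
Volume = 1.41 mol × 22.4 L/mol = 31.58 L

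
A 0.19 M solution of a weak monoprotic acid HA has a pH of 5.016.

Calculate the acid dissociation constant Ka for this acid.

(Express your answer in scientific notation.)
K_a = 4.89e-10

[H⁺] = 10^(−pH) = 10^(−5.016) = 9.638e-06 M. For HA ⇌ H⁺ + A⁻, Ka = x²/(C − x) = (9.638e-06)²/(0.19 − 9.638e-06) = 4.89e-10.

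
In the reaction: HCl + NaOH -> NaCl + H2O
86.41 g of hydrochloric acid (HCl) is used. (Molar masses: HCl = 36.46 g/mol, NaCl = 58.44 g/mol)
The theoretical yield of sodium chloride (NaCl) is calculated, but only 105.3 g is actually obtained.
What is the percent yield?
Moles of HCl = 86.41 g ÷ 36.46 g/mol = 2.36999 mol
Mole ratio: 1 mol NaCl / 1 mol HCl
Moles of NaCl = 2.36999 × (1/1) = 2.36999 mol
Theoretical yield = 2.36999 mol × 58.44 g/mol = 138.5 g
Actual yield = 105.3 g
Percent yield = (105.3 / 138.5) × 100% = 76.0%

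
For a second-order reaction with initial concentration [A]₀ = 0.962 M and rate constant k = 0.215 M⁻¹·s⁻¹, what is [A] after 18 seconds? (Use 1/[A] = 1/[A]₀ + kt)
0.2037 M

1/[A] = 1/[A]₀ + k·t = 1/0.962 + (0.215)·(18) = 1.0395 + 3.8700 = 4.9095
[A] = 1/4.9095 = 0.2037 M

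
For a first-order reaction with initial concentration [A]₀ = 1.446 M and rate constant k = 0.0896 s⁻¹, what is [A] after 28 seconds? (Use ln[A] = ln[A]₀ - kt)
0.1177 M

ln[A] = ln[A]₀ - k·t = ln(1.446) - (0.0896)·(28) = 0.3688 - 2.5088 = -2.1400
[A] = e^(-2.1400) = 0.1177 M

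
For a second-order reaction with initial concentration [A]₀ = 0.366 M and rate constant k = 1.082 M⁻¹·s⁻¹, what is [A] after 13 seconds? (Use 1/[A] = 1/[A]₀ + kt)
0.0595 M

1/[A] = 1/[A]₀ + k·t = 1/0.366 + (1.082)·(13) = 2.7322 + 14.0660 = 16.7982
[A] = 1/16.7982 = 0.0595 M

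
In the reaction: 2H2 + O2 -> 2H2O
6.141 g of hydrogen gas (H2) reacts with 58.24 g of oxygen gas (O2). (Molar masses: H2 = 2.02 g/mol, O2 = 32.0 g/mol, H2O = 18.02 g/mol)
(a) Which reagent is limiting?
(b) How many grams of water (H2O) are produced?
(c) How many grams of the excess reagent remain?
(a) H2, (b) 54.78 g, (c) 9.598 g

Moles of H2 = 6.141 g ÷ 2.02 g/mol = 3.0401 mol
Moles of O2 = 58.24 g ÷ 32.0 g/mol = 1.82 mol
Moles ÷ coefficient: H2: 3.0401/2 = 1.52, O2: 1.82/1 = 1.82
(a) H2 has the smaller value, so H2 is the limiting reagent.
(b) Moles of H2O = 3.0401 mol H2 × (2/2) = 3.0401 mol; mass = 3.0401 mol × 18.02 g/mol = 54.78 g
(c) O2 consumed = 3.0401 × (1/2) = 1.52005 mol; remaining = 1.82 − 1.52005 = 0.29995 mol; mass = 0.29995 mol × 32.0 g/mol = 9.598 g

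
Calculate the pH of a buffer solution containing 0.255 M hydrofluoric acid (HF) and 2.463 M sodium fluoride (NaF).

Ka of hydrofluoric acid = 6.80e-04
pH = 4.15

pKa = -log(6.80e-04) = 3.17. pH = pKa + log([A⁻]/[HA]) = 3.17 + log(2.463/0.255)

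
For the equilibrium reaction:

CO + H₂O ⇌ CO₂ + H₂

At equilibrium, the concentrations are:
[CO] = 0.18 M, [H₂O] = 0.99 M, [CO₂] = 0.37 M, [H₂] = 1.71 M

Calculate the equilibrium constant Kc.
K_c = 3.5505

Kc = ([CO₂] × [H₂]) / ([CO] × [H₂O])
   = ((0.37)·(1.71)) / ((0.18)·(0.99))
   = 0.6327 / 0.1782 = 3.5505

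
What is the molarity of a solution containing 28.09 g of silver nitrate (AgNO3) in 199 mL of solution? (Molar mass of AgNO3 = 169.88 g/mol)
Moles of AgNO3 = 28.09 g ÷ 169.88 g/mol = 0.165352 mol
Volume = 199 mL = 0.199 L
Molarity = 0.165352 mol ÷ 0.199 L = 0.8309 M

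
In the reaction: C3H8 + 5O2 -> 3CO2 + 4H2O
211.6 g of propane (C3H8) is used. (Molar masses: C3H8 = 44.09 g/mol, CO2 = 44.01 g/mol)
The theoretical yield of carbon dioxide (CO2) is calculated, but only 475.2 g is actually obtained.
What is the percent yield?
Moles of C3H8 = 211.6 g ÷ 44.09 g/mol = 4.79927 mol
Mole ratio: 3 mol CO2 / 1 mol C3H8
Moles of CO2 = 4.79927 × (3/1) = 14.3978 mol
Theoretical yield = 14.3978 mol × 44.01 g/mol = 633.65 g
Actual yield = 475.2 g
Percent yield = (475.2 / 633.65) × 100% = 75.0%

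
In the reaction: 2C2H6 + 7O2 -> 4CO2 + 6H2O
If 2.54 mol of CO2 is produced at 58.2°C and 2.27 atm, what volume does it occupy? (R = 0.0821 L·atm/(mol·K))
T = 58.2°C + 273.15 = 331.35 K
V = nRT/P = (2.54 × 0.0821 × 331.35) / 2.27
V = 30.44 L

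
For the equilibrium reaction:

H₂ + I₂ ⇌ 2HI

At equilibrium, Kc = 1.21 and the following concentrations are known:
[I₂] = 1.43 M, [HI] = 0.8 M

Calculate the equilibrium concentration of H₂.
[H₂] = 0.3699 M

Kc = ([HI]^2) / ([H₂] × [I₂]) = 1.21
[H₂]^1 = (product terms)/(Kc · other reactant terms) = 0.64 / (1.21 · 1.43) = 0.36988
[H₂] = 0.3699 M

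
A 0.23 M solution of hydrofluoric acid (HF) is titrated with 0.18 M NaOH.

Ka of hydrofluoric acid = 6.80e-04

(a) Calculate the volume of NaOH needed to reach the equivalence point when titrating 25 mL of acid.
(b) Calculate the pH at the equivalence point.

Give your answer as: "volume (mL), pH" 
V = 31.9 mL, pH = 8.09

(a) At equivalence: moles acid = moles base.
moles acid = 0.23 × 0.025 = 0.00575 mol; V_NaOH = 0.00575/0.18 = 0.03194 L = 31.9 mL.
(b) At equivalence, all acid → conjugate base A⁻ at [A⁻] = 0.00575/0.05694 = 0.101 M.
Kb = Kw/Ka = 1.0e-14/6.80e-04 = 1.471e-11; [OH⁻] = √(Kb·[A⁻]) = 1.219e-06; pOH = 5.91; pH = 14 − pOH = 8.09.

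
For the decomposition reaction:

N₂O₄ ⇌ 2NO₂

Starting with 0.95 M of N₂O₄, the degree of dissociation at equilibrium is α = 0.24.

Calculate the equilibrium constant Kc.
K_c = 0.2880

x = α·[A]₀ = 0.24 × 0.95 = 0.228 M dissociated.
At eq: [N₂O₄] = 0.95 − 0.228 = 0.722 M; [NO₂] = 2x = 0.456 M.
Kc = [NO₂]²/[N₂O₄] = (0.456)²/0.722 = 0.288.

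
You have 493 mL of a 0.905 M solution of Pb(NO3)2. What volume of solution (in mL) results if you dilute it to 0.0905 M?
Using M₁V₁ = M₂V₂:
0.905 × 493 = 0.0905 × V₂
V₂ = (0.905 × 493) / 0.0905 = 4930 mL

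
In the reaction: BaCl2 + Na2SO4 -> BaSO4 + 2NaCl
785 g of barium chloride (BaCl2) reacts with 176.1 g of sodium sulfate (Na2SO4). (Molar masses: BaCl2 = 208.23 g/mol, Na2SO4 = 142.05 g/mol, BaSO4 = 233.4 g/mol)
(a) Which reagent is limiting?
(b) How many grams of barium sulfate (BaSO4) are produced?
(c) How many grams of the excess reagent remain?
(a) Na2SO4, (b) 289.3 g, (c) 526.9 g

Moles of BaCl2 = 785 g ÷ 208.23 g/mol = 3.76987 mol
Moles of Na2SO4 = 176.1 g ÷ 142.05 g/mol = 1.2397 mol
Moles ÷ coefficient: BaCl2: 3.76987/1 = 3.77, Na2SO4: 1.2397/1 = 1.24
(a) Na2SO4 has the smaller value, so Na2SO4 is the limiting reagent.
(b) Moles of BaSO4 = 1.2397 mol Na2SO4 × (1/1) = 1.2397 mol; mass = 1.2397 mol × 233.4 g/mol = 289.3 g
(c) BaCl2 consumed = 1.2397 × (1/1) = 1.2397 mol; remaining = 3.76987 − 1.2397 = 2.53017 mol; mass = 2.53017 mol × 208.23 g/mol = 526.9 g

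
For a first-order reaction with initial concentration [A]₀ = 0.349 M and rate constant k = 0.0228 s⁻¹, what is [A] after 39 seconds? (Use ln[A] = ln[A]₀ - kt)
0.1434 M

ln[A] = ln[A]₀ - k·t = ln(0.349) - (0.0228)·(39) = -1.0527 - 0.8892 = -1.9419
[A] = e^(-1.9419) = 0.1434 M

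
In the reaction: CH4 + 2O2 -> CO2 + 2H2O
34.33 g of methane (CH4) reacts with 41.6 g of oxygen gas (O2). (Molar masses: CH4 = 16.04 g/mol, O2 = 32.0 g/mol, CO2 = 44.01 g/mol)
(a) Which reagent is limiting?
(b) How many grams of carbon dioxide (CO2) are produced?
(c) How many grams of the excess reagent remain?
(a) O2, (b) 28.61 g, (c) 23.9 g

Moles of CH4 = 34.33 g ÷ 16.04 g/mol = 2.14027 mol
Moles of O2 = 41.6 g ÷ 32.0 g/mol = 1.3 mol
Moles ÷ coefficient: CH4: 2.14027/1 = 2.14, O2: 1.3/2 = 0.65
(a) O2 has the smaller value, so O2 is the limiting reagent.
(b) Moles of CO2 = 1.3 mol O2 × (1/2) = 0.65 mol; mass = 0.65 mol × 44.01 g/mol = 28.61 g
(c) CH4 consumed = 1.3 × (1/2) = 0.65 mol; remaining = 2.14027 − 0.65 = 1.49027 mol; mass = 1.49027 mol × 16.04 g/mol = 23.9 g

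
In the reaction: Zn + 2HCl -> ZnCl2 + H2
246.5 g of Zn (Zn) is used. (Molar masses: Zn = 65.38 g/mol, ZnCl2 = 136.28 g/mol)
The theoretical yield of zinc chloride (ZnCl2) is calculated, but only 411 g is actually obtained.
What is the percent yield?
Moles of Zn = 246.5 g ÷ 65.38 g/mol = 3.77027 mol
Mole ratio: 1 mol ZnCl2 / 1 mol Zn
Moles of ZnCl2 = 3.77027 × (1/1) = 3.77027 mol
Theoretical yield = 3.77027 mol × 136.28 g/mol = 513.81 g
Actual yield = 411 g
Percent yield = (411 / 513.81) × 100% = 80.0%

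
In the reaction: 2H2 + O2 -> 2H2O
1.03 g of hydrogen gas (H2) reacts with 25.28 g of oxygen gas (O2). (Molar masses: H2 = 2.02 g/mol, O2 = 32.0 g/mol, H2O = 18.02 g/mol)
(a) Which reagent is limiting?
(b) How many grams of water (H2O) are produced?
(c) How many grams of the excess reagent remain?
(a) H2, (b) 9.188 g, (c) 17.12 g

Moles of H2 = 1.03 g ÷ 2.02 g/mol = 0.509901 mol
Moles of O2 = 25.28 g ÷ 32.0 g/mol = 0.79 mol
Moles ÷ coefficient: H2: 0.509901/2 = 0.255, O2: 0.79/1 = 0.79
(a) H2 has the smaller value, so H2 is the limiting reagent.
(b) Moles of H2O = 0.509901 mol H2 × (2/2) = 0.509901 mol; mass = 0.509901 mol × 18.02 g/mol = 9.188 g
(c) O2 consumed = 0.509901 × (1/2) = 0.25495 mol; remaining = 0.79 − 0.25495 = 0.53505 mol; mass = 0.53505 mol × 32.0 g/mol = 17.12 g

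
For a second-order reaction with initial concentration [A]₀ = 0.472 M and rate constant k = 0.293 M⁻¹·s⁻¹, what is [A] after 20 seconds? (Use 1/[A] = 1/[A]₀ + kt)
0.1253 M

1/[A] = 1/[A]₀ + k·t = 1/0.472 + (0.293)·(20) = 2.1186 + 5.8600 = 7.9786
[A] = 1/7.9786 = 0.1253 M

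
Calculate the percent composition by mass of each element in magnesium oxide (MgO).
Mg: 60.31%, O: 39.69%

Molar mass of MgO = 40.31 g/mol
% Mg = (1 × 24.31) / 40.31 × 100% = 24.31 / 40.31 × 100% = 60.31%
% O = (1 × 16.0) / 40.31 × 100% = 16 / 40.31 × 100% = 39.69%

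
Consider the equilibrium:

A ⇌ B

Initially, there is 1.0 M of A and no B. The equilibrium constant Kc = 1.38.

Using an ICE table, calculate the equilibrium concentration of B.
[B] = 0.580 M

ICE: [A] = 1.0 − x, [B] = x.
Kc = x/(1.0 − x) = 1.38 ⇒ x = 1.38·1.0/(1 + 1.38) = 1.38/2.38 = 0.5798.
[B] = x = 0.580 M.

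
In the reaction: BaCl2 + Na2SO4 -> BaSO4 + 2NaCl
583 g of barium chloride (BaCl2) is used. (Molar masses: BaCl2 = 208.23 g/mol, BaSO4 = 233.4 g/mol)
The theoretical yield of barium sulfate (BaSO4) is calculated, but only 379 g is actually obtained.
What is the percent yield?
Moles of BaCl2 = 583 g ÷ 208.23 g/mol = 2.79979 mol
Mole ratio: 1 mol BaSO4 / 1 mol BaCl2
Moles of BaSO4 = 2.79979 × (1/1) = 2.79979 mol
Theoretical yield = 2.79979 mol × 233.4 g/mol = 653.47 g
Actual yield = 379 g
Percent yield = (379 / 653.47) × 100% = 58.0%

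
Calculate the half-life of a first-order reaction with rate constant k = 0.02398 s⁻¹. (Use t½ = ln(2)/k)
28.91 s

t½ = ln(2)/k = 0.6931/0.02398 = 28.91 s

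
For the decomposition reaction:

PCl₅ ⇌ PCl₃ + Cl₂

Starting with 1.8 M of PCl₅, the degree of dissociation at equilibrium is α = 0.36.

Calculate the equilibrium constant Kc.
K_c = 0.3645

x = α·[A]₀ = 0.36 × 1.8 = 0.648 M dissociated.
At eq: [PCl₅] = 1.8 − 0.648 = 1.152 M; [PCl₃] = [Cl₂] = x = 0.648 M.
Kc = [PCl₃][Cl₂]/[PCl₅] = (0.648)²/1.152 = 0.3645.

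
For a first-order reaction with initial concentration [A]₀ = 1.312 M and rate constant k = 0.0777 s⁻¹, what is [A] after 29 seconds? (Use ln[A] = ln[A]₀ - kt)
0.1378 M

ln[A] = ln[A]₀ - k·t = ln(1.312) - (0.0777)·(29) = 0.2716 - 2.2533 = -1.9817
[A] = e^(-1.9817) = 0.1378 M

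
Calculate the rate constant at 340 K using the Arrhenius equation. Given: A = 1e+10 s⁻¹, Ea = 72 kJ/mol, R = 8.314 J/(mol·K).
8.67e-02 s⁻¹

k = A·exp(-Ea/(R·T)) = 1e+10·exp(-72000/(8.314·340)) = 1e+10·exp(-25.4709) = 1e+10·8.6726e-12 = 8.67e-02 s⁻¹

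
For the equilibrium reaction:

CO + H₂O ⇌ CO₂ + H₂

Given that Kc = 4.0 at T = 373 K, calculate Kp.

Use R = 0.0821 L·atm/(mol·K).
K_p = 4.0000

Δn = (moles gaseous products) − (moles gaseous reactants) = 0
T = 373 K; RT = 0.0821 × 373 = 30.6233
Kp = Kc·(RT)^Δn = 4.0 × (30.6233)^0 = 4.0 × 1 = 4.0000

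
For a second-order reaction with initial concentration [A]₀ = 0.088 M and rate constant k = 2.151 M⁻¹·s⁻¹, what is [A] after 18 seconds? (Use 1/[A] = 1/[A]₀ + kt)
0.0200 M

1/[A] = 1/[A]₀ + k·t = 1/0.088 + (2.151)·(18) = 11.3636 + 38.7180 = 50.0816
[A] = 1/50.0816 = 0.0200 M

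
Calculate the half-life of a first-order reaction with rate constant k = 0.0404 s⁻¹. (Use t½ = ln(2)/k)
17.16 s

t½ = ln(2)/k = 0.6931/0.0404 = 17.16 s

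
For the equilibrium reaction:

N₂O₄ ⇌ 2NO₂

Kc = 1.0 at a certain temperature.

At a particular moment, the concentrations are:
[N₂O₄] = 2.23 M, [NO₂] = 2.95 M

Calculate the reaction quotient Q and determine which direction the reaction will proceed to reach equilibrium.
Q = 3.902, Q > K, reaction proceeds reverse (toward reactants)

Q = ([NO₂]^2) / ([N₂O₄])
  = ((2.95)^2) / ((2.23)) = 8.7025/2.23 = 3.902
Since Q = 3.902 > Kc = 1.0, the reaction proceeds reverse (toward reactants) to reach equilibrium.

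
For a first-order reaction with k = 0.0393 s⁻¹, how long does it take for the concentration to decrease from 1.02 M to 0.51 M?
17.64 s

From ln[A] = ln[A]₀ - k·t: t = ln([A]₀/[A])/k = ln(1.02/0.51)/0.0393 = ln(2.0000)/0.0393 = 0.6931/0.0393 = 17.64 s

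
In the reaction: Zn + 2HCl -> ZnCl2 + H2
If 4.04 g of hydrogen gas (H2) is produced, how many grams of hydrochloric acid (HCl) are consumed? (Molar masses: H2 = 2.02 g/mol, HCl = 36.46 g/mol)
Moles of H2 = 4.04 g ÷ 2.02 g/mol = 2 mol
Mole ratio: 2 mol HCl / 1 mol H2
Moles of HCl = 2 × (2/1) = 4 mol
Mass of HCl = 4 mol × 36.46 g/mol = 145.8 g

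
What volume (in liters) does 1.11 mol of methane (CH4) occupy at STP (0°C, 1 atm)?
At STP, 1 mol of gas occupies 22.4 L
Volume = 1.11 mol × 22.4 L/mol = 24.86 L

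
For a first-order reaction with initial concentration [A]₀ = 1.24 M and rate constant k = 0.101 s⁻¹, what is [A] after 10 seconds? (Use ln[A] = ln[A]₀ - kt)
0.4516 M

ln[A] = ln[A]₀ - k·t = ln(1.24) - (0.101)·(10) = 0.2151 - 1.0100 = -0.7949
[A] = e^(-0.7949) = 0.4516 M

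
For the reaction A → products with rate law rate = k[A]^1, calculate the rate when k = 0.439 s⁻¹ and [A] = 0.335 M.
0.1471 M/s

rate = k·[A]^1 = 0.439·(0.335)^1 = 0.439·0.335 = 0.1471 M/s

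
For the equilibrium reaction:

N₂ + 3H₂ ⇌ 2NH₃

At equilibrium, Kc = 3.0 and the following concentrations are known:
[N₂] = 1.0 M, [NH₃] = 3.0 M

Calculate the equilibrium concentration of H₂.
[H₂] = 1.4422 M

Kc = ([NH₃]^2) / ([N₂] × [H₂]^3) = 3.0
[H₂]^3 = (product terms)/(Kc · other reactant terms) = 9 / (3.0 · 1) = 3
[H₂] = (3)^(1/3) = 1.4422 M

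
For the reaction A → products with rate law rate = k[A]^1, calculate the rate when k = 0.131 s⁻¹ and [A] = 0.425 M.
0.05568 M/s

rate = k·[A]^1 = 0.131·(0.425)^1 = 0.131·0.425 = 0.05568 M/s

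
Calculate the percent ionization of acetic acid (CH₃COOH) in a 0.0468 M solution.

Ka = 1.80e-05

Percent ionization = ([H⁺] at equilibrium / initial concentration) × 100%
Percent ionization = 1.94%

Let x = [H⁺]. Ka = x²/(C - x) ⇒ x² + (1.80e-05)x - (1.80e-05)(0.0468) = 0. x = 9.0887e-04. Percent = (9.0887e-04/0.0468) × 100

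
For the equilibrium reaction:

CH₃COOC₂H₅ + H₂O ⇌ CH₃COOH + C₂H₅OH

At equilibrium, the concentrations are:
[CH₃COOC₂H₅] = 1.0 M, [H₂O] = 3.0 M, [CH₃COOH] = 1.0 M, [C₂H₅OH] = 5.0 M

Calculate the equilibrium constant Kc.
K_c = 1.6667

Kc = ([CH₃COOH] × [C₂H₅OH]) / ([CH₃COOC₂H₅] × [H₂O])
   = ((1.0)·(5.0)) / ((1.0)·(3.0))
   = 5 / 3 = 1.6667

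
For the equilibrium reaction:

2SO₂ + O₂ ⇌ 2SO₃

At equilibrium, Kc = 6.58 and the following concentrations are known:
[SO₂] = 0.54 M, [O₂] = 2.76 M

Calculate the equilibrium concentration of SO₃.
[SO₃] = 2.3012 M

Kc = ([SO₃]^2) / ([SO₂]^2 × [O₂]) = 6.58
[SO₃]^2 = Kc · (reactant terms)/(other product terms) = 6.58 · 0.80482 / 1 = 5.2957
[SO₃] = (5.2957)^(1/2) = 2.3012 M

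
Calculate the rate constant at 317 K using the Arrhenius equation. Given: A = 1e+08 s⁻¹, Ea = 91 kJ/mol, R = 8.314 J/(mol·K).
1.01e-07 s⁻¹

k = A·exp(-Ea/(R·T)) = 1e+08·exp(-91000/(8.314·317)) = 1e+08·exp(-34.5281) = 1e+08·1.0108e-15 = 1.01e-07 s⁻¹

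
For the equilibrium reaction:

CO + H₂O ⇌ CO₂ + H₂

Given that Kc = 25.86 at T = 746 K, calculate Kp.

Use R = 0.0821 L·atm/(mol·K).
K_p = 25.8600

Δn = (moles gaseous products) − (moles gaseous reactants) = 0
T = 746 K; RT = 0.0821 × 746 = 61.2466
Kp = Kc·(RT)^Δn = 25.86 × (61.2466)^0 = 25.86 × 1 = 25.8600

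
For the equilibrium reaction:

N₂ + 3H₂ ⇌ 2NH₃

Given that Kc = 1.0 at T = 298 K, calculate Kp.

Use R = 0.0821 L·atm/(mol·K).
K_p = 0.0017

Δn = (moles gaseous products) − (moles gaseous reactants) = -2
T = 298 K; RT = 0.0821 × 298 = 24.4658
Kp = Kc·(RT)^Δn = 1.0 × (24.4658)^-2 = 1.0 × 0.00167063 = 0.0017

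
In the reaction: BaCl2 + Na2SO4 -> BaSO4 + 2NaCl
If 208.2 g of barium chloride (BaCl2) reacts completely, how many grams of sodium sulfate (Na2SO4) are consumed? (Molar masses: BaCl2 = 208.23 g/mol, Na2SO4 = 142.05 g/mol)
Moles of BaCl2 = 208.2 g ÷ 208.23 g/mol = 0.999856 mol
Mole ratio: 1 mol Na2SO4 / 1 mol BaCl2
Moles of Na2SO4 = 0.999856 × (1/1) = 0.999856 mol
Mass of Na2SO4 = 0.999856 mol × 142.05 g/mol = 142 g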